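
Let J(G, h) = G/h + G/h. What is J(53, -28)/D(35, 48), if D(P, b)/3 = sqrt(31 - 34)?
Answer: 53*I*sqrt(3)/126 ≈ 0.72856*I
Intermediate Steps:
D(P, b) = 3*I*sqrt(3) (D(P, b) = 3*sqrt(31 - 34) = 3*sqrt(-3) = 3*(I*sqrt(3)) = 3*I*sqrt(3))
J(G, h) = 2*G/h
J(53, -28)/D(35, 48) = (2*53/(-28))/((3*I*sqrt(3))) = (2*53*(-1/28))*(-I*sqrt(3)/9) = -(-53)*I*sqrt(3)/126 = 53*I*sqrt(3)/126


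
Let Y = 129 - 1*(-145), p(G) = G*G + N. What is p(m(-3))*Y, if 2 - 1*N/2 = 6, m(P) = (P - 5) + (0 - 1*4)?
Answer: 37264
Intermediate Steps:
m(P) = -9 + P (m(P) = (-5 + P) + (0 - 4) = (-5 + P) - 4 = -9 + P)
N = -8 (N = 4 - 2*6 = 4 - 12 = -8)
p(G) = -8 + G**2 (p(G) = G*G - 8 = G**2 - 8 = -8 + G**2)
Y = 274 (Y = 129 + 145 = 274)
p(m(-3))*Y = (-8 + (-9 - 3)**2)*274 = (-8 + (-12)**2)*274 = (-8 + 144)*274 = 136*274 = 37264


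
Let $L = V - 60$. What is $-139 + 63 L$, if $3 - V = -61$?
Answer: $113$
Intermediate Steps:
$V = 64$ ($V = 3 - -61 = 3 + 61 = 64$)
$L = 4$ ($L = 64 - 60 = 4$)
$-139 + 63 L = -139 + 63 \cdot 4 = -139 + 252 = 113$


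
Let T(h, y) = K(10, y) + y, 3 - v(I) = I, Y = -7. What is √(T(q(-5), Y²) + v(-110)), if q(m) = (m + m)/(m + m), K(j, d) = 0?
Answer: 9*√2 ≈ 12.728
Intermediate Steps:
v(I) = 3 - I
q(m) = 1 (q(m) = (2*m)/((2*m)) = (2*m)*(1/(2*m)) = 1)
T(h, y) = y (T(h, y) = 0 + y = y)
√(T(q(-5), Y²) + v(-110)) = √((-7)² + (3 - 1*(-110))) = √(49 + (3 + 110)) = √(49 + 113) = √162 = 9*√2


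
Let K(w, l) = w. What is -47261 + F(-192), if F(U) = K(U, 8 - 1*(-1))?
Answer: -47453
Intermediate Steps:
F(U) = U
-47261 + F(-192) = -47261 - 192 = -47453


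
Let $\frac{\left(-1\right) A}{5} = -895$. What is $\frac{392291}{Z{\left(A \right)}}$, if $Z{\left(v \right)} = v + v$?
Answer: $\frac{392291}{8950} \approx 43.831$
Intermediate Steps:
$A = 4475$ ($A = \left(-5\right) \left(-895\right) = 4475$)
$Z{\left(v \right)} = 2 v$
$\frac{392291}{Z{\left(A \right)}} = \frac{392291}{2 \cdot 4475} = \frac{392291}{8950}$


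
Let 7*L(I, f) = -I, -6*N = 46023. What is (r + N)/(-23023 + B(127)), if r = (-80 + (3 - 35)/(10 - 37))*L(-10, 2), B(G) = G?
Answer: 420287/1236384 ≈ 0.33993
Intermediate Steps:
N = -15341/2 (N = -⅙*46023 = -15341/2 ≈ -7670.5)
L(I, f) = -I/7 (L(I, f) = (-I)/7 = -I/7)
r = -3040/27 (r = (-80 + (3 - 35)/(10 - 37))*(-⅐*(-10)) = (-80 - 32/(-27))*(10/7) = (-80 - 32*(-1/27))*(10/7) = (-80 + 32/27)*(10/7) = -2128/27*10/7 = -3040/27 ≈ -112.59)
(r + N)/(-23023 + B(127)) = (-3040/27 - 15341/2)/(-23023 + 127) = -420287/54/(-22896) = -420287/54*(-1/22896) = 420287/1236384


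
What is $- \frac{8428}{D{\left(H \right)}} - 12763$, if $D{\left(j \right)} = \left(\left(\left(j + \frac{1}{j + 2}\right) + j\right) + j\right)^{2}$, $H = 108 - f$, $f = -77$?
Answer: $- \frac{34369345139270}{2692883449} \approx -12763.0$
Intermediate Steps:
$H = 185$ ($H = 108 - -77 = 108 + 77 = 185$)
$D{\left(j \right)} = \left(\frac{1}{2 + j} + 3 j\right)^{2}$ ($D{\left(j \right)} = \left(\left(\left(j + \frac{1}{2 + j}\right) + j\right) + j\right)^{2} = \left(\left(\frac{1}{2 + j} + 2 j\right) + j\right)^{2} = \left(\frac{1}{2 + j} + 3 j\right)^{2}$)
$- \frac{8428}{D{\left(H \right)}} - 12763 = - \frac{8428}{\frac{1}{\left(2 + 185\right)^{2}} \left(1 + 3 \cdot 185^{2} + 6 \cdot 185\right)^{2}} - 12763 = - \frac{8428}{\frac{1}{34969} \left(1 + 3 \cdot 34225 + 1110\right)^{2}} + \left(-15619 + 2856\right) = - \frac{8428}{\frac{1}{34969} \left(1 + 102675 + 1110\right)^{2}} - 12763 = - \frac{8428}{\frac{1}{34969} \cdot 103786^{2}} - 12763 = - \frac{8428}{\frac{1}{34969} \cdot 10771533796} - 12763 = - \frac{8428}{\frac{10771533796}{34969}} - 12763 = \left(-8428\right) \frac{34969}{10771533796} - 12763 = - \frac{73679683}{2692883449} - 12763 = - \frac{34369345139270}{2692883449}$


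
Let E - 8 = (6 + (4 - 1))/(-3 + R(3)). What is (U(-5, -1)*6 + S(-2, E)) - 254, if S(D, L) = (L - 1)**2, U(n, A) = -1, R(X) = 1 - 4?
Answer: -919/4 ≈ -229.75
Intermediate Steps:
R(X) = -3
E = 13/2 (E = 8 + (6 + (4 - 1))/(-3 - 3) = 8 + (6 + 3)/(-6) = 8 + 9*(-1/6) = 8 - 3/2 = 13/2 ≈ 6.5000)
S(D, L) = (-1 + L)**2
(U(-5, -1)*6 + S(-2, E)) - 254 = (-1*6 + (-1 + 13/2)**2) - 254 = (-6 + (11/2)**2) - 254 = (-6 + 121/4) - 254 = 97/4 - 254 = -919/4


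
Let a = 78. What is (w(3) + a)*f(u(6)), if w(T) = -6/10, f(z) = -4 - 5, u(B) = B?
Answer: -3483/5 ≈ -696.60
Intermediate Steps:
f(z) = -9
w(T) = -⅗ (w(T) = -6*⅒ = -⅗)
(w(3) + a)*f(u(6)) = (-⅗ + 78)*(-9) = (387/5)*(-9) = -3483/5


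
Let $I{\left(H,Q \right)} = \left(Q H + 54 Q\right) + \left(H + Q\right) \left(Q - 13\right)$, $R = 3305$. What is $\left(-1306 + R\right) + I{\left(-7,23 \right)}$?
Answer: $3240$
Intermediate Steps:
$I{\left(H,Q \right)} = 54 Q + H Q + \left(-13 + Q\right) \left(H + Q\right)$ ($I{\left(H,Q \right)} = \left(H Q + 54 Q\right) + \left(H + Q\right) \left(-13 + Q\right) = \left(54 Q + H Q\right) + \left(-13 + Q\right) \left(H + Q\right) = 54 Q + H Q + \left(-13 + Q\right) \left(H + Q\right)$)
$\left(-1306 + R\right) + I{\left(-7,23 \right)} = \left(-1306 + 3305\right) + \left(23^{2} - -91 + 41 \cdot 23 + 2 \left(-7\right) 23\right) = 1999 + \left(529 + 91 + 943 - 322\right) = 1999 + 1241 = 3240$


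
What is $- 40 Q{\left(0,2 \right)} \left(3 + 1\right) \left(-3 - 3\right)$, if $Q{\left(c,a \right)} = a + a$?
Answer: $3840$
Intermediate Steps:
$Q{\left(c,a \right)} = 2 a$
$- 40 Q{\left(0,2 \right)} \left(3 + 1\right) \left(-3 - 3\right) = - 40 \cdot 2 \cdot 2 \left(3 + 1\right) \left(-3 - 3\right) = \left(-40\right) 4 \cdot 4 \left(-6\right) = \left(-160\right) \left(-24\right) = 3840$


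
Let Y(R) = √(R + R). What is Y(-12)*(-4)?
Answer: -8*I*√6 ≈ -19.596*I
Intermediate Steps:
Y(R) = √2*√R (Y(R) = √(2*R) = √2*√R)
Y(-12)*(-4) = (√2*√(-12))*(-4) = (√2*(2*I*√3))*(-4) = (2*I*√6)*(-4) = -8*I*√6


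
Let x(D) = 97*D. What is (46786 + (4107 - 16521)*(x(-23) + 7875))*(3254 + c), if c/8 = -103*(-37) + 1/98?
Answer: -115764819444460/49 ≈ -2.3625e+12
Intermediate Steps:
c = 1493916/49 (c = 8*(-103*(-37) + 1/98) = 8*(3811 + 1/98) = 8*(373479/98) = 1493916/49 ≈ 30488.)
(46786 + (4107 - 16521)*(x(-23) + 7875))*(3254 + c) = (46786 + (4107 - 16521)*(97*(-23) + 7875))*(3254 + 1493916/49) = (46786 - 12414*(-2231 + 7875))*(1653362/49) = (46786 - 12414*5644)*(1653362/49) = (46786 - 70064616)*(1653362/49) = -70017830*1653362/49 = -115764819444460/49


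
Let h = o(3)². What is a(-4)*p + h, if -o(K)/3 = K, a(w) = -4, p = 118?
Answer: -391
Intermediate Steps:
o(K) = -3*K
h = 81 (h = (-3*3)² = (-9)² = 81)
a(-4)*p + h = -4*118 + 81 = -472 + 81 = -391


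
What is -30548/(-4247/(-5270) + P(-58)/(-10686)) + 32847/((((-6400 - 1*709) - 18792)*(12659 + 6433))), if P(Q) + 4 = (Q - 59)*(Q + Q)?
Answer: 4573656875749287059/69442735859596 ≈ 65862.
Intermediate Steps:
P(Q) = -4 + 2*Q*(-59 + Q) (P(Q) = -4 + (Q - 59)*(Q + Q) = -4 + (-59 + Q)*(2*Q) = -4 + 2*Q*(-59 + Q))
-30548/(-4247/(-5270) + P(-58)/(-10686)) + 32847/((((-6400 - 1*709) - 18792)*(12659 + 6433))) = -30548/(-4247/(-5270) + (-4 - 118*(-58) + 2*(-58)²)/(-10686)) + 32847/((((-6400 - 1*709) - 18792)*(12659 + 6433))) = -30548/(-4247*(-1/5270) + (-4 + 6844 + 2*3364)*(-1/10686)) + 32847/((((-6400 - 709) - 18792)*19092)) = -30548/(137/170 + (-4 + 6844 + 6728)*(-1/10686)) + 32847/(((-7109 - 18792)*19092)) = -30548/(137/170 + 13568*(-1/10686)) + 32847/((-25901*19092)) = -30548/(137/170 - 6784/5343) + 32847/(-494501892) = -30548/(-421289/908310) + 32847*(-1/494501892) = -30548*(-908310/421289) - 10949/164833964 = 27747053880/421289 - 10949/164833964 = 4573656875749287059/69442735859596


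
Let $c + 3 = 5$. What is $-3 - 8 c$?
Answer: $-19$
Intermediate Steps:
$c = 2$ ($c = -3 + 5 = 2$)
$-3 - 8 c = -3 - 16 = -19$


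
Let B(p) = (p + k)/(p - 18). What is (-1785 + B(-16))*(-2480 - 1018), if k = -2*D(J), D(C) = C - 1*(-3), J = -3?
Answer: 106118826/17 ≈ 6.2423e+6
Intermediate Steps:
D(C) = 3 + C (D(C) = C + 3 = 3 + C)
k = 0 (k = -2*(3 - 3) = -2*0 = 0)
B(p) = p/(-18 + p) (B(p) = (p + 0)/(p - 18) = p/(-18 + p))
(-1785 + B(-16))*(-2480 - 1018) = (-1785 - 16/(-18 - 16))*(-2480 - 1018) = (-1785 - 16/(-34))*(-3498) = (-1785 - 16*(-1/34))*(-3498) = (-1785 + 8/17)*(-3498) = -30337/17*(-3498) = 106118826/17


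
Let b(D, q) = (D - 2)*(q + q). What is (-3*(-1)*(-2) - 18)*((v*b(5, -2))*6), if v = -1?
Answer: -1728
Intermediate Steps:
b(D, q) = 2*q*(-2 + D) (b(D, q) = (-2 + D)*(2*q) = 2*q*(-2 + D))
(-3*(-1)*(-2) - 18)*((v*b(5, -2))*6) = (-3*(-1)*(-2) - 18)*(-2*(-2)*(-2 + 5)*6) = (3*(-2) - 18)*(-2*(-2)*3*6) = (-6 - 18)*(-1*(-12)*6) = -288*6 = -24*72 = -1728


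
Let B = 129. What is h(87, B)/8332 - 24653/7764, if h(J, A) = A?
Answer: -25550905/8086206 ≈ -3.1598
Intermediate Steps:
h(87, B)/8332 - 24653/7764 = 129/8332 - 24653/7764 = -25550905/8086206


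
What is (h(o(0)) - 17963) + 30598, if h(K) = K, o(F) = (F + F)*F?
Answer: 12635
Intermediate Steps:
o(F) = 2*F² (o(F) = (2*F)*F = 2*F²)
(h(o(0)) - 17963) + 30598 = (2*0² - 17963) + 30598 = (2*0 - 17963) + 30598 = (0 - 17963) + 30598 = -17963 + 30598 = 12635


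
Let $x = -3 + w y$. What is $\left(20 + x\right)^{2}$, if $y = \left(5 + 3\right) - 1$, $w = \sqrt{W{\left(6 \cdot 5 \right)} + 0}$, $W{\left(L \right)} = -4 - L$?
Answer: $-1377 + 238 i \sqrt{34} \approx -1377.0 + 1387.8 i$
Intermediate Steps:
$w = i \sqrt{34}$ ($w = \sqrt{\left(-4 - 6 \cdot 5\right) + 0} = \sqrt{\left(-4 - 30\right) + 0} = \sqrt{-34 + 0} = \sqrt{-34} = i \sqrt{34} \approx 5.8309 i$)
$y = 7$ ($y = 8 - 1 = 7$)
$x = -3 + 7 i \sqrt{34}$ ($x = -3 + i \sqrt{34} \cdot 7 = -3 + 7 i \sqrt{34} \approx -3.0 + 40.817 i$)
$\left(20 + x\right)^{2} = \left(20 - \left(3 - 7 i \sqrt{34}\right)\right)^{2} = \left(17 + 7 i \sqrt{34}\right)^{2}$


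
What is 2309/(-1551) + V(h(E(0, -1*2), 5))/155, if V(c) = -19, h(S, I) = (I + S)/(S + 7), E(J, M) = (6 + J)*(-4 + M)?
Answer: -387364/240405 ≈ -1.6113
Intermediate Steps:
E(J, M) = (-4 + M)*(6 + J)
h(S, I) = (I + S)/(7 + S)
2309/(-1551) + V(h(E(0, -1*2), 5))/155 = 2309/(-1551) - 19/155 = 2309*(-1/1551) - 19*1/155 = -2309/1551 - 19/155 = -387364/240405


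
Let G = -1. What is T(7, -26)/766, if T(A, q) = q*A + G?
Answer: -183/766 ≈ -0.23890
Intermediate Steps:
T(A, q) = -1 + A*q (T(A, q) = q*A - 1 = A*q - 1 = -1 + A*q)
T(7, -26)/766 = (-1 + 7*(-26))/766 = (-1 - 182)*(1/766) = -183*1/766 = -183/766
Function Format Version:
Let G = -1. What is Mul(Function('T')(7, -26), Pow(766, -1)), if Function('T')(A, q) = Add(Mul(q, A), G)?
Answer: Rational(-183, 766) ≈ -0.23890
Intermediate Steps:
Function('T')(A, q) = Add(-1, Mul(A, q)) (Function('T')(A, q) = Add(Mul(q, A), -1) = Add(Mul(A, q), -1) = Add(-1, Mul(A, q)))
Mul(Function('T')(7, -26), Pow(766, -1)) = Mul(Add(-1, Mul(7, -26)), Pow(766, -1)) = Mul(Add(-1, -182), Rational(1, 766)) = Mul(-183, Rational(1, 766)) = Rational(-183, 766)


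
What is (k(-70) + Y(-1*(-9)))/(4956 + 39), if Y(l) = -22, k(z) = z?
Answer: -92/4995 ≈ -0.018418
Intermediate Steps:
(k(-70) + Y(-1*(-9)))/(4956 + 39) = (-70 - 22)/(4956 + 39) = -92/4995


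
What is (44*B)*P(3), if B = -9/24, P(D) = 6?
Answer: -99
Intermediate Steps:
B = -3/8 (B = -9*1/24 = -3/8 ≈ -0.37500)
(44*B)*P(3) = (44*(-3/8))*6 = -33/2*6 = -99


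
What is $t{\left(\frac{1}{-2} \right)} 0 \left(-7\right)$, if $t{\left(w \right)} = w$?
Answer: $0$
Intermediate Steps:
$t{\left(\frac{1}{-2} \right)} 0 \left(-7\right) = \frac{1}{-2} \cdot 0 \left(-7\right) = \left(- \frac{1}{2}\right) 0 \left(-7\right) = 0 \left(-7\right) = 0$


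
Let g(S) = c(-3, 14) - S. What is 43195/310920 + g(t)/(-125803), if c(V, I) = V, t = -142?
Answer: 1078168541/7822933752 ≈ 0.13782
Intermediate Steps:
g(S) = -3 - S
43195/310920 + g(t)/(-125803) = 43195/310920 + (-3 - 1*(-142))/(-125803) = 43195*(1/310920) + (-3 + 142)*(-1/125803) = 8639/62184 + 139*(-1/125803) = 8639/62184 - 139/125803 = 1078168541/7822933752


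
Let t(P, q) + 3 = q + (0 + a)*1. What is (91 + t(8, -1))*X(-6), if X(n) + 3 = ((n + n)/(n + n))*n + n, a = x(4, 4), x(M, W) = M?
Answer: -1365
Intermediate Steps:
a = 4
X(n) = -3 + 2*n (X(n) = -3 + (((n + n)/(n + n))*n + n) = -3 + (((2*n)/((2*n)))*n + n) = -3 + (((2*n)*(1/(2*n)))*n + n) = -3 + (1*n + n) = -3 + (n + n) = -3 + 2*n)
t(P, q) = 1 + q (t(P, q) = -3 + (q + (0 + 4)*1) = -3 + (q + 4*1) = -3 + (q + 4) = -3 + (4 + q) = 1 + q)
(91 + t(8, -1))*X(-6) = (91 + (1 - 1))*(-3 + 2*(-6)) = (91 + 0)*(-3 - 12) = 91*(-15) = -1365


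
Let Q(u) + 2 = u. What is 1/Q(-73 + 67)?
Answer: -⅛ ≈ -0.12500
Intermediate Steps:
Q(u) = -2 + u
1/Q(-73 + 67) = 1/(-2 + (-73 + 67)) = 1/(-2 - 6) = 1/(-8) = -⅛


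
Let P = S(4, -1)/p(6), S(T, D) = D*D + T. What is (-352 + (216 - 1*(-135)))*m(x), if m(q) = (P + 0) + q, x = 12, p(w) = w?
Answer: -77/6 ≈ -12.833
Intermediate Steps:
S(T, D) = T + D² (S(T, D) = D² + T = T + D²)
P = ⅚ (P = (4 + (-1)²)/6 = (4 + 1)*(⅙) = 5*(⅙) = ⅚ ≈ 0.83333)
m(q) = ⅚ + q (m(q) = (⅚ + 0) + q = ⅚ + q)
(-352 + (216 - 1*(-135)))*m(x) = (-352 + (216 - 1*(-135)))*(⅚ + 12) = (-352 + (216 + 135))*(77/6) = (-352 + 351)*(77/6) = -1*77/6 = -77/6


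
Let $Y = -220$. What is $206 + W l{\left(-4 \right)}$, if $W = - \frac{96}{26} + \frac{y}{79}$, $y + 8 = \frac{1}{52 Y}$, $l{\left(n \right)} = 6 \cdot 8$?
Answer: $\frac{1350467}{56485} \approx 23.908$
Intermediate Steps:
$l{\left(n \right)} = 48$
$y = - \frac{91521}{11440}$ ($y = -8 + \frac{1}{52 \left(-220\right)} = -8 + \frac{1}{52} \left(- \frac{1}{220}\right) = -8 - \frac{1}{11440} = - \frac{91521}{11440} \approx -8.0001$)
$W = - \frac{3428481}{903760}$ ($W = - \frac{96}{26} - \frac{91521}{11440 \cdot 79} = \left(-96\right) \frac{1}{26} - \frac{91521}{903760} = - \frac{48}{13} - \frac{91521}{903760} = - \frac{3428481}{903760} \approx -3.7936$)
$206 + W l{\left(-4 \right)} = 206 - \frac{10285443}{56485} = \frac{1350467}{56485}$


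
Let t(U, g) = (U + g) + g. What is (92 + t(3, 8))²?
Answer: 12321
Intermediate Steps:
t(U, g) = U + 2*g
(92 + t(3, 8))² = (92 + (3 + 2*8))² = (92 + (3 + 16))² = (92 + 19)² = 111² = 12321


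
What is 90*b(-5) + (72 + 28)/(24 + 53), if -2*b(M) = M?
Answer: 17425/77 ≈ 226.30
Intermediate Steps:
b(M) = -M/2
90*b(-5) + (72 + 28)/(24 + 53) = 90*(-½*(-5)) + (72 + 28)/(24 + 53) = 90*(5/2) + 100/77 = 225 + 100*(1/77) = 225 + 100/77 = 17425/77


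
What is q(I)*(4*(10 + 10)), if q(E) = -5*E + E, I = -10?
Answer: 3200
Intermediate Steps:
q(E) = -4*E
q(I)*(4*(10 + 10)) = (-4*(-10))*(4*(10 + 10)) = 40*(4*20) = 40*80 = 3200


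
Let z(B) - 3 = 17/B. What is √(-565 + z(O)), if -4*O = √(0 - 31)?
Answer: √(-540082 + 2108*I*√31)/31 ≈ 0.25758 + 23.708*I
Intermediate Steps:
O = -I*√31/4 (O = -√(0 - 31)/4 = -I*√31/4 ≈ -1.3919*I)
z(B) = 3 + 17/B
√(-565 + z(O)) = √(-565 + (3 + 17/((-I*√31/4)))) = √(-565 + (3 + 17*(4*I*√31/31))) = √(-565 + (3 + 68*I*√31/31)) = √(-562 + 68*I*√31/31)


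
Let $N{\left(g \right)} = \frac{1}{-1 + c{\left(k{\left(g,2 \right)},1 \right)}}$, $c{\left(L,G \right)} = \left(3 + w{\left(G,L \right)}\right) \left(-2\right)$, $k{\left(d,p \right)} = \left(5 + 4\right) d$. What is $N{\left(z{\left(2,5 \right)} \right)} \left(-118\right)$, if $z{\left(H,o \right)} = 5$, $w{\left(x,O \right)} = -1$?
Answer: $\frac{118}{5} \approx 23.6$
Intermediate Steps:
$k{\left(d,p \right)} = 9 d$
$c{\left(L,G \right)} = -4$ ($c{\left(L,G \right)} = \left(3 - 1\right) \left(-2\right) = 2 \left(-2\right) = -4$)
$N{\left(g \right)} = - \frac{1}{5}$ ($N{\left(g \right)} = \frac{1}{-1 - 4} = \frac{1}{-5} = - \frac{1}{5}$)
$N{\left(z{\left(2,5 \right)} \right)} \left(-118\right) = \left(- \frac{1}{5}\right) \left(-118\right) = \frac{118}{5}$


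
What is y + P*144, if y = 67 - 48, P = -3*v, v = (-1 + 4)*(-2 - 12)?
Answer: 18163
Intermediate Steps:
v = -42 (v = 3*(-14) = -42)
P = 126 (P = -3*(-42) = 126)
y = 19
y + P*144 = 19 + 126*144 = 19 + 18144 = 18163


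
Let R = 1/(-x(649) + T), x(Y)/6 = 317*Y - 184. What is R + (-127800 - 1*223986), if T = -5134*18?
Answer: -466364810917/1325706 ≈ -3.5179e+5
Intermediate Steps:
T = -92412
x(Y) = -1104 + 1902*Y (x(Y) = 6*(317*Y - 184) = 6*(-184 + 317*Y) = -1104 + 1902*Y)
R = -1/1325706 (R = 1/(-(-1104 + 1902*649) - 92412) = 1/(-(-1104 + 1234398) - 92412) = 1/(-1*1233294 - 92412) = 1/(-1233294 - 92412) = 1/(-1325706) = -1/1325706 ≈ -7.5431e-7)
R + (-127800 - 1*223986) = -1/1325706 + (-127800 - 1*223986) = -1/1325706 + (-127800 - 223986) = -1/1325706 - 351786 = -466364810917/1325706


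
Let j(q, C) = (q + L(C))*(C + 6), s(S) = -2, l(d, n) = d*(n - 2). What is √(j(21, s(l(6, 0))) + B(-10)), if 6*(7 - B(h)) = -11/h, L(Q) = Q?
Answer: √74535/30 ≈ 9.1004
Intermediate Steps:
B(h) = 7 + 11/(6*h) (B(h) = 7 - (-11)/(6*h) = 7 + 11/(6*h))
l(d, n) = d*(-2 + n)
j(q, C) = (6 + C)*(C + q) (j(q, C) = (q + C)*(C + 6) = (C + q)*(6 + C) = (6 + C)*(C + q))
√(j(21, s(l(6, 0))) + B(-10)) = √(((-2)² + 6*(-2) + 6*21 - 2*21) + (7 + (11/6)/(-10))) = √((4 - 12 + 126 - 42) + (7 + (11/6)*(-⅒))) = √(76 + (7 - 11/60)) = √(76 + 409/60) = √(4969/60) = √74535/30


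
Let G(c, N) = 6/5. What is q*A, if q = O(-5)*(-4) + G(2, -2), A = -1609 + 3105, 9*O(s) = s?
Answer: 230384/45 ≈ 5119.6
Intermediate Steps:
O(s) = s/9
G(c, N) = 6/5 (G(c, N) = 6*(⅕) = 6/5)
A = 1496
q = 154/45 (q = ((⅑)*(-5))*(-4) + 6/5 = -5/9*(-4) + 6/5 = 20/9 + 6/5 = 154/45 ≈ 3.4222)
q*A = (154/45)*1496 = 230384/45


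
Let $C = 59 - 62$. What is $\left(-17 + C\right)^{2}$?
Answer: $400$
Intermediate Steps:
$C = -3$
$\left(-17 + C\right)^{2} = \left(-17 - 3\right)^{2} = \left(-20\right)^{2} = 400$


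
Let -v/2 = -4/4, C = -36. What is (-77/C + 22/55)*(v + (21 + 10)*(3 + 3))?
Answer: 21479/45 ≈ 477.31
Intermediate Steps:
v = 2 (v = -2*(-4)/4 = -(-4)/2 = -2*(-1) = 2)
(-77/C + 22/55)*(v + (21 + 10)*(3 + 3)) = (-77/(-36) + 22/55)*(2 + (21 + 10)*(3 + 3)) = (-77*(-1/36) + 22*(1/55))*(2 + 31*6) = (77/36 + ⅖)*(2 + 186) = (457/180)*188 = 21479/45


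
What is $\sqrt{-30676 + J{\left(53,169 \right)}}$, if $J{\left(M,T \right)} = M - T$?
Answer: $2 i \sqrt{7698} \approx 175.48 i$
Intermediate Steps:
$\sqrt{-30676 + J{\left(53,169 \right)}} = \sqrt{-30676 + \left(53 - 169\right)} = \sqrt{-30676 - 116} = \sqrt{-30792} = 2 i \sqrt{7698}$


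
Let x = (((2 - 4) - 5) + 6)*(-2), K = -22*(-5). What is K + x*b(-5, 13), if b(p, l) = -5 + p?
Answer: 90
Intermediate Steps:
K = 110
x = 2 (x = ((-2 - 5) + 6)*(-2) = (-7 + 6)*(-2) = -1*(-2) = 2)
K + x*b(-5, 13) = 110 + 2*(-5 - 5) = 110 + 2*(-10) = 110 - 20 = 90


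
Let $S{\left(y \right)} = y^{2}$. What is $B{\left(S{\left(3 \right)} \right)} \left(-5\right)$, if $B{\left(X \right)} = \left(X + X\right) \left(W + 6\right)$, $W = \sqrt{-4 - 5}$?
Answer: $-540 - 270 i \approx -540.0 - 270.0 i$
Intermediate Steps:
$W = 3 i$ ($W = \sqrt{-9} = 3 i \approx 3.0 i$)
$B{\left(X \right)} = 2 X \left(6 + 3 i\right)$ ($B{\left(X \right)} = \left(X + X\right) \left(3 i + 6\right) = 2 X \left(6 + 3 i\right)$)
$B{\left(S{\left(3 \right)} \right)} \left(-5\right) = 6 \cdot 3^{2} \left(2 + i\right) \left(-5\right) = 6 \cdot 9 \left(2 + i\right) \left(-5\right) = \left(108 + 54 i\right) \left(-5\right) = -540 - 270 i$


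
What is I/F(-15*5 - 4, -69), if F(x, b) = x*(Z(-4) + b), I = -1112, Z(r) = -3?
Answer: -139/711 ≈ -0.19550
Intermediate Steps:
F(x, b) = x*(-3 + b)
I/F(-15*5 - 4, -69) = -1112*1/((-3 - 69)*(-15*5 - 4)) = -1112*(-1/(72*(-5*15 - 4))) = -1112*(-1/(72*(-75 - 4))) = -1112/((-79*(-72))) = -1112/5688 = -1112*1/5688 = -139/711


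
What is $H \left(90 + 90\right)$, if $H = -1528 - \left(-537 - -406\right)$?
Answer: $-251460$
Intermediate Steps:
$H = -1397$ ($H = -1528 - \left(-537 + 406\right) = -1528 - -131 = -1528 + 131 = -1397$)
$H \left(90 + 90\right) = - 1397 \left(90 + 90\right) = \left(-1397\right) 180 = -251460$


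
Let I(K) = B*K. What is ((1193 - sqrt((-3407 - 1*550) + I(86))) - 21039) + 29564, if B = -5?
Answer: 9718 - I*sqrt(4387) ≈ 9718.0 - 66.234*I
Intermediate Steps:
I(K) = -5*K
((1193 - sqrt((-3407 - 1*550) + I(86))) - 21039) + 29564 = ((1193 - sqrt((-3407 - 1*550) - 5*86)) - 21039) + 29564 = ((1193 - sqrt((-3407 - 550) - 430)) - 21039) + 29564 = ((1193 - sqrt(-3957 - 430)) - 21039) + 29564 = ((1193 - sqrt(-4387)) - 21039) + 29564 = ((1193 - I*sqrt(4387)) - 21039) + 29564 = (-19846 - I*sqrt(4387)) + 29564 = 9718 - I*sqrt(4387)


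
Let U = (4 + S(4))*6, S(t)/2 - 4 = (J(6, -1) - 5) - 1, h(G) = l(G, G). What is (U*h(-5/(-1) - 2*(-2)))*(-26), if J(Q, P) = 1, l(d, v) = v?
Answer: -2808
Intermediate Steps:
h(G) = G
S(t) = -2 (S(t) = 8 + 2*((1 - 5) - 1) = 8 + 2*(-4 - 1) = 8 + 2*(-5) = 8 - 10 = -2)
U = 12 (U = (4 - 2)*6 = 2*6 = 12)
(U*h(-5/(-1) - 2*(-2)))*(-26) = (12*(-5/(-1) - 2*(-2)))*(-26) = (12*(-5*(-1) + 4))*(-26) = (12*(5 + 4))*(-26) = (12*9)*(-26) = 108*(-26) = -2808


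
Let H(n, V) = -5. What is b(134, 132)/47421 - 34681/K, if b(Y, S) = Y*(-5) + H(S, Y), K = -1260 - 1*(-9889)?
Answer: -183381364/45466201 ≈ -4.0334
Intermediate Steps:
K = 8629 (K = -1260 + 9889 = 8629)
b(Y, S) = -5 - 5*Y (b(Y, S) = Y*(-5) - 5 = -5*Y - 5 = -5 - 5*Y)
b(134, 132)/47421 - 34681/K = (-5 - 5*134)/47421 - 34681/8629 = (-5 - 670)*(1/47421) - 34681*1/8629 = -675*1/47421 - 34681/8629 = -75/5269 - 34681/8629 = -183381364/45466201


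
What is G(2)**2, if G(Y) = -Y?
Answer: 4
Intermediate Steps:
G(2)**2 = (-1*2)**2 = (-2)**2 = 4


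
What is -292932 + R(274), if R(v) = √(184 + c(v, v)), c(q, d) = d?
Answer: -292932 + √458 ≈ -2.9291e+5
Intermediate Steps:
R(v) = √(184 + v)
-292932 + R(274) = -292932 + √(184 + 274) = -292932 + √458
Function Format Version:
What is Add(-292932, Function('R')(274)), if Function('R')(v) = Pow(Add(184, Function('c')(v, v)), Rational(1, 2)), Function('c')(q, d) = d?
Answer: Add(-292932, Pow(458, Rational(1, 2))) ≈ -2.9291e+5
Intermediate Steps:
Function('R')(v) = Pow(Add(184, v), Rational(1, 2))
Add(-292932, Function('R')(274)) = Add(-292932, Pow(Add(184, 274), Rational(1, 2))) = Add(-292932, Pow(458, Rational(1, 2)))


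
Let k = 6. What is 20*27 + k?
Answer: 546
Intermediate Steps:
20*27 + k = 20*27 + 6 = 540 + 6 = 546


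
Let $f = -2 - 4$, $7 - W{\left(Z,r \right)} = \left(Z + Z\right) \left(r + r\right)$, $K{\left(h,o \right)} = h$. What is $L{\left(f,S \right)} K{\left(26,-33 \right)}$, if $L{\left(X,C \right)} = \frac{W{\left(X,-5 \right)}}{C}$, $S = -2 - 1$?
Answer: $\frac{2938}{3} \approx 979.33$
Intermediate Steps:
$W{\left(Z,r \right)} = 7 - 4 Z r$ ($W{\left(Z,r \right)} = 7 - \left(Z + Z\right) \left(r + r\right) = 7 - 2 Z 2 r = 7 - 4 Z r$)
$S = -3$ ($S = -2 - 1 = -3$)
$f = -6$ ($f = -2 - 4 = -6$)
$L{\left(X,C \right)} = \frac{7 + 20 X}{C}$ ($L{\left(X,C \right)} = \frac{7 - 4 X \left(-5\right)}{C} = \frac{7 + 20 X}{C}$)
$L{\left(f,S \right)} K{\left(26,-33 \right)} = \frac{7 + 20 \left(-6\right)}{-3} \cdot 26 = - \frac{7 - 120}{3} \cdot 26 = \left(- \frac{1}{3}\right) \left(-113\right) 26 = \frac{113}{3} \cdot 26 = \frac{2938}{3}$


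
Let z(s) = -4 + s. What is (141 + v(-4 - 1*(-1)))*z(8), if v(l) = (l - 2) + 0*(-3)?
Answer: 544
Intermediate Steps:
v(l) = -2 + l (v(l) = (-2 + l) + 0 = -2 + l)
(141 + v(-4 - 1*(-1)))*z(8) = (141 + (-2 + (-4 - 1*(-1))))*(-4 + 8) = (141 + (-2 + (-4 + 1)))*4 = (141 + (-2 - 3))*4 = (141 - 5)*4 = 136*4 = 544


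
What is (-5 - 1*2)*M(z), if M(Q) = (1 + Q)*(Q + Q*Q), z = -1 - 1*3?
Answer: 252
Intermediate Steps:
z = -4 (z = -1 - 3 = -4)
M(Q) = (1 + Q)*(Q + Q**2)
(-5 - 1*2)*M(z) = (-5 - 1*2)*(-4*(1 + (-4)**2 + 2*(-4))) = (-5 - 2)*(-4*(1 + 16 - 8)) = -(-28)*9 = -7*(-36) = 252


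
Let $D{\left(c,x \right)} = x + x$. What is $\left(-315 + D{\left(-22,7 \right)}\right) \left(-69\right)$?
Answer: $20769$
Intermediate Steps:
$D{\left(c,x \right)} = 2 x$
$\left(-315 + D{\left(-22,7 \right)}\right) \left(-69\right) = \left(-315 + 2 \cdot 7\right) \left(-69\right) = \left(-315 + 14\right) \left(-69\right) = \left(-301\right) \left(-69\right) = 20769$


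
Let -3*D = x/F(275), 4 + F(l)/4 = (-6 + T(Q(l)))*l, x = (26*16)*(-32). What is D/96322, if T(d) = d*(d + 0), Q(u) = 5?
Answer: 1664/754345743 ≈ 2.2059e-6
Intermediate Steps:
T(d) = d**2 (T(d) = d*d = d**2)
x = -13312 (x = 416*(-32) = -13312)
F(l) = -16 + 76*l (F(l) = -16 + 4*((-6 + 5**2)*l) = -16 + 4*((-6 + 25)*l) = -16 + 4*(19*l) = -16 + 76*l)
D = 3328/15663 (D = -(-13312)/(3*(-16 + 76*275)) = -(-13312)/(3*(-16 + 20900)) = -(-13312)/(3*20884) = -1/3*(-3328/5221) = 3328/15663 ≈ 0.21248)
D/96322 = (3328/15663)/96322 = (3328/15663)*(1/96322) = 1664/754345743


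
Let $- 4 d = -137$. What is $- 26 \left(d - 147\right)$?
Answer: $\frac{5863}{2} \approx 2931.5$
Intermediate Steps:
$d = \frac{137}{4}$ ($d = \left(- \frac{1}{4}\right) \left(-137\right) = \frac{137}{4} \approx 34.25$)
$- 26 \left(d - 147\right) = - 26 \left(\frac{137}{4} - 147\right) = \left(-26\right) \left(- \frac{451}{4}\right) = \frac{5863}{2}$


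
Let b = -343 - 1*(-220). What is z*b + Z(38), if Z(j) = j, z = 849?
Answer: -104389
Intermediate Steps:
b = -123 (b = -343 + 220 = -123)
z*b + Z(38) = 849*(-123) + 38 = -104427 + 38 = -104389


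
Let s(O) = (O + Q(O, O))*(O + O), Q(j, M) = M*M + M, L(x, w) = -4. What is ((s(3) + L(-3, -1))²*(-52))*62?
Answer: -23844704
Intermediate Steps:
Q(j, M) = M + M² (Q(j, M) = M² + M = M + M²)
s(O) = 2*O*(O + O*(1 + O)) (s(O) = (O + O*(1 + O))*(O + O) = (O + O*(1 + O))*(2*O) = 2*O*(O + O*(1 + O)))
((s(3) + L(-3, -1))²*(-52))*62 = ((2*3²*(2 + 3) - 4)²*(-52))*62 = ((2*9*5 - 4)²*(-52))*62 = ((90 - 4)²*(-52))*62 = (86²*(-52))*62 = (7396*(-52))*62 = -384592*62 = -23844704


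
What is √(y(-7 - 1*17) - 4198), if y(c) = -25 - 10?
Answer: I*√4233 ≈ 65.062*I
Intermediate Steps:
y(c) = -35
√(y(-7 - 1*17) - 4198) = √(-35 - 4198) = √(-4233) = I*√4233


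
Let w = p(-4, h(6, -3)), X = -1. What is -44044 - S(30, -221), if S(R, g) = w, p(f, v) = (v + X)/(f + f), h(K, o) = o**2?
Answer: -44043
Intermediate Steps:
p(f, v) = (-1 + v)/(2*f) (p(f, v) = (v - 1)/(f + f) = (-1 + v)/((2*f)) = (-1 + v)*(1/(2*f)) = (-1 + v)/(2*f))
w = -1 (w = (1/2)*(-1 + (-3)**2)/(-4) = (1/2)*(-1/4)*(-1 + 9) = (1/2)*(-1/4)*8 = -1)
S(R, g) = -1
-44044 - S(30, -221) = -44044 - 1*(-1) = -44044 + 1 = -44043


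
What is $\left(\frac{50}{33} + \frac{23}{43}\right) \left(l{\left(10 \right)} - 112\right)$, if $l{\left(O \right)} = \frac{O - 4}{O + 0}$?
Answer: $- \frac{1620313}{7095} \approx -228.37$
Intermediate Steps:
$l{\left(O \right)} = \frac{-4 + O}{O}$
$\left(\frac{50}{33} + \frac{23}{43}\right) \left(l{\left(10 \right)} - 112\right) = \left(\frac{50}{33} + \frac{23}{43}\right) \left(\frac{-4 + 10}{10} - 112\right) = \left(50 \cdot \frac{1}{33} + 23 \cdot \frac{1}{43}\right) \left(\frac{1}{10} \cdot 6 - 112\right) = \left(\frac{50}{33} + \frac{23}{43}\right) \left(\frac{3}{5} - 112\right) = \frac{2909}{1419} \left(- \frac{557}{5}\right) = - \frac{1620313}{7095}$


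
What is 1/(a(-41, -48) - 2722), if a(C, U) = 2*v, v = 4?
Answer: -1/2714 ≈ -0.00036846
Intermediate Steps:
a(C, U) = 8 (a(C, U) = 2*4 = 8)
1/(a(-41, -48) - 2722) = 1/(8 - 2722) = 1/(-2714) = -1/2714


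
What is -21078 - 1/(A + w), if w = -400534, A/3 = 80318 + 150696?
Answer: -6165483625/292508 ≈ -21078.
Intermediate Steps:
A = 693042 (A = 3*(80318 + 150696) = 3*231014 = 693042)
-21078 - 1/(A + w) = -21078 - 1/(693042 - 400534) = -21078 - 1/292508 = -6165483625/292508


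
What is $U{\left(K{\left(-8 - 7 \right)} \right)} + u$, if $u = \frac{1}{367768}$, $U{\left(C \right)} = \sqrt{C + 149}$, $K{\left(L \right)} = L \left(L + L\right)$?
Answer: $\frac{1}{367768} + \sqrt{599} \approx 24.474$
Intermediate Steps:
$K{\left(L \right)} = 2 L^{2}$ ($K{\left(L \right)} = L 2 L = 2 L^{2}$)
$U{\left(C \right)} = \sqrt{149 + C}$
$u = \frac{1}{367768} \approx 2.7191 \cdot 10^{-6}$
$U{\left(K{\left(-8 - 7 \right)} \right)} + u = \sqrt{149 + 2 \left(-8 - 7\right)^{2}} + \frac{1}{367768} = \sqrt{149 + 2 \left(-15\right)^{2}} + \frac{1}{367768} = \sqrt{149 + 2 \cdot 225} + \frac{1}{367768} = \sqrt{149 + 450} + \frac{1}{367768} = \sqrt{599} + \frac{1}{367768} = \frac{1}{367768} + \sqrt{599}$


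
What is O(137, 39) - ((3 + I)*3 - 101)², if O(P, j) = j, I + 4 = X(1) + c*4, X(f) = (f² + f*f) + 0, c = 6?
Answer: -637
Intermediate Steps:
X(f) = 2*f² (X(f) = (f² + f²) + 0 = 2*f² + 0 = 2*f²)
I = 22 (I = -4 + (2*1² + 6*4) = -4 + (2*1 + 24) = -4 + (2 + 24) = -4 + 26 = 22)
O(137, 39) - ((3 + I)*3 - 101)² = 39 - ((3 + 22)*3 - 101)² = 39 - (25*3 - 101)² = 39 - (75 - 101)² = 39 - 1*(-26)² = 39 - 1*676 = 39 - 676 = -637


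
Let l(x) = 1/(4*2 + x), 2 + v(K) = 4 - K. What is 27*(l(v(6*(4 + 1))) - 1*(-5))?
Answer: 2673/20 ≈ 133.65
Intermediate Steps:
v(K) = 2 - K (v(K) = -2 + (4 - K) = 2 - K)
l(x) = 1/(8 + x)
27*(l(v(6*(4 + 1))) - 1*(-5)) = 27*(1/(8 + (2 - 6*(4 + 1))) - 1*(-5)) = 27*(1/(8 + (2 - 6*5)) + 5) = 27*(1/(8 + (2 - 1*30)) + 5) = 27*(1/(8 + (2 - 30)) + 5) = 27*(1/(8 - 28) + 5) = 27*(1/(-20) + 5) = 27*(-1/20 + 5) = 27*(99/20) = 2673/20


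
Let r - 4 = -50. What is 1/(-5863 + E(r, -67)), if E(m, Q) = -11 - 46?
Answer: -1/5920 ≈ -0.00016892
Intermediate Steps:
r = -46 (r = 4 - 50 = -46)
E(m, Q) = -57
1/(-5863 + E(r, -67)) = 1/(-5863 - 57) = 1/(-5920) = -1/5920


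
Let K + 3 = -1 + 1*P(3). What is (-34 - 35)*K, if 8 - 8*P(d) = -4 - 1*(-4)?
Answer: 207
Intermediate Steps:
P(d) = 1 (P(d) = 1 - (-4 - 1*(-4))/8 = 1 - (-4 + 4)/8 = 1 - ⅛*0 = 1 + 0 = 1)
K = -3 (K = -3 + (-1 + 1*1) = -3 + (-1 + 1) = -3 + 0 = -3)
(-34 - 35)*K = (-34 - 35)*(-3) = -69*(-3) = 207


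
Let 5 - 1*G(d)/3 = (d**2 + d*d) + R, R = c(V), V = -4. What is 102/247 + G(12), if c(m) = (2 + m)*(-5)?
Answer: -217011/247 ≈ -878.59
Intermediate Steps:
c(m) = -10 - 5*m
R = 10 (R = -10 - 5*(-4) = -10 + 20 = 10)
G(d) = -15 - 6*d**2 (G(d) = 15 - 3*((d**2 + d*d) + 10) = 15 - 3*((d**2 + d**2) + 10) = 15 - 3*(2*d**2 + 10) = 15 - 3*(10 + 2*d**2) = 15 + (-30 - 6*d**2) = -15 - 6*d**2)
102/247 + G(12) = 102/247 + (-15 - 6*12**2) = (1/247)*102 + (-15 - 6*144) = 102/247 + (-15 - 864) = 102/247 - 879 = -217011/247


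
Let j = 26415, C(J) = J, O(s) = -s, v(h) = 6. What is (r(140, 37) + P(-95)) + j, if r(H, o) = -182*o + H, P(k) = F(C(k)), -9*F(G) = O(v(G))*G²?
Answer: 77513/3 ≈ 25838.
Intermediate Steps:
F(G) = 2*G²/3 (F(G) = -(-1*6)*G²/9 = -(-2)*G²/3 = 2*G²/3)
P(k) = 2*k²/3
r(H, o) = H - 182*o
(r(140, 37) + P(-95)) + j = ((140 - 182*37) + (⅔)*(-95)²) + 26415 = ((140 - 6734) + (⅔)*9025) + 26415 = (-6594 + 18050/3) + 26415 = -1732/3 + 26415 = 77513/3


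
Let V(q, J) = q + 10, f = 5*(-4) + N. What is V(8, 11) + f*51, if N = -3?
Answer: -1155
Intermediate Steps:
f = -23 (f = 5*(-4) - 3 = -20 - 3 = -23)
V(q, J) = 10 + q
V(8, 11) + f*51 = (10 + 8) - 23*51 = 18 - 1173 = -1155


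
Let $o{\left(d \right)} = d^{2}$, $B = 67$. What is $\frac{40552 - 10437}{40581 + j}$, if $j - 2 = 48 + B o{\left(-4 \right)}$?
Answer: $\frac{30115}{41703} \approx 0.72213$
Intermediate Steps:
$j = 1122$ ($j = 2 + \left(48 + 67 \left(-4\right)^{2}\right) = 2 + \left(48 + 67 \cdot 16\right) = 2 + \left(48 + 1072\right) = 2 + 1120 = 1122$)
$\frac{40552 - 10437}{40581 + j} = \frac{40552 - 10437}{40581 + 1122} = \frac{30115}{41703}$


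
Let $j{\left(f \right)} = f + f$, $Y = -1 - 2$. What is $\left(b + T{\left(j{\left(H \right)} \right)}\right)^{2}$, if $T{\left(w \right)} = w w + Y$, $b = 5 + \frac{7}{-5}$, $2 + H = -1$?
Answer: $\frac{33489}{25} \approx 1339.6$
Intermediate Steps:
$Y = -3$
$H = -3$ ($H = -2 - 1 = -3$)
$j{\left(f \right)} = 2 f$
$b = \frac{18}{5}$ ($b = 5 + 7 \left(- \frac{1}{5}\right) = 5 - \frac{7}{5} = \frac{18}{5} \approx 3.6$)
$T{\left(w \right)} = -3 + w^{2}$ ($T{\left(w \right)} = w w - 3 = w^{2} - 3 = -3 + w^{2}$)
$\left(b + T{\left(j{\left(H \right)} \right)}\right)^{2} = \left(\frac{18}{5} - \left(3 - \left(2 \left(-3\right)\right)^{2}\right)\right)^{2} = \left(\frac{18}{5} - \left(3 - \left(-6\right)^{2}\right)\right)^{2} = \left(\frac{18}{5} + \left(-3 + 36\right)\right)^{2} = \left(\frac{18}{5} + 33\right)^{2} = \left(\frac{183}{5}\right)^{2} = \frac{33489}{25}$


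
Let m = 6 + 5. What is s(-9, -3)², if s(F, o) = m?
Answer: 121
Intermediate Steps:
m = 11
s(F, o) = 11
s(-9, -3)² = 11² = 121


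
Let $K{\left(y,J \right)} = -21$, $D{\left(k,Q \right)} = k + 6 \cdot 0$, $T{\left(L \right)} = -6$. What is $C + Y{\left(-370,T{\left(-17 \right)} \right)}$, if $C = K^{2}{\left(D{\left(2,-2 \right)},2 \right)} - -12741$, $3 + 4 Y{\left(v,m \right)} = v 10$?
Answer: $\frac{49025}{4} \approx 12256.0$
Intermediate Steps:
$Y{\left(v,m \right)} = - \frac{3}{4} + \frac{5 v}{2}$ ($Y{\left(v,m \right)} = - \frac{3}{4} + \frac{v 10}{4} = - \frac{3}{4} + \frac{10 v}{4} = - \frac{3}{4} + \frac{5 v}{2}$)
$D{\left(k,Q \right)} = k$ ($D{\left(k,Q \right)} = k + 0 = k$)
$C = 13182$ ($C = \left(-21\right)^{2} - -12741 = 441 + 12741 = 13182$)
$C + Y{\left(-370,T{\left(-17 \right)} \right)} = 13182 + \left(- \frac{3}{4} + \frac{5}{2} \left(-370\right)\right) = 13182 - \frac{3703}{4} = \frac{49025}{4}$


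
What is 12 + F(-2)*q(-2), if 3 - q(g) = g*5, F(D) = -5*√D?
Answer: 12 - 65*I*√2 ≈ 12.0 - 91.924*I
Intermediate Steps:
q(g) = 3 - 5*g (q(g) = 3 - g*5 = 3 - 5*g)
12 + F(-2)*q(-2) = 12 + (-5*I*√2)*(3 - 5*(-2)) = 12 + (-5*I*√2)*(3 + 10) = 12 - 5*I*√2*13 = 12 - 65*I*√2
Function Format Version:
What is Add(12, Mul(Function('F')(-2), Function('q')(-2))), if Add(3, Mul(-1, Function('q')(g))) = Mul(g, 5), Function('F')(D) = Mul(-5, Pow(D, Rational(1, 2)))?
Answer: Add(12, Mul(-65, I, Pow(2, Rational(1, 2)))) ≈ Add(12.000, Mul(-91.924, I))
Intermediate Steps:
Function('q')(g) = Add(3, Mul(-5, g)) (Function('q')(g) = Add(3, Mul(-1, Mul(g, 5))) = Add(3, Mul(-1, Mul(5, g))) = Add(3, Mul(-5, g)))
Add(12, Mul(Function('F')(-2), Function('q')(-2))) = Add(12, Mul(Mul(-5, Pow(-2, Rational(1, 2))), Add(3, Mul(-5, -2)))) = Add(12, Mul(Mul(-5, Mul(I, Pow(2, Rational(1, 2)))), Add(3, 10))) = Add(12, Mul(Mul(-5, I, Pow(2, Rational(1, 2))), 13)) = Add(12, Mul(-65, I, Pow(2, Rational(1, 2))))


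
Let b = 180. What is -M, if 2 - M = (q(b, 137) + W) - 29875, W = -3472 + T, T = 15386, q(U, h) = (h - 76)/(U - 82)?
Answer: -1760313/98 ≈ -17962.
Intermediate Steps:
q(U, h) = (-76 + h)/(-82 + U)
W = 11914 (W = -3472 + 15386 = 11914)
M = 1760313/98 (M = 2 - (((-76 + 137)/(-82 + 180) + 11914) - 29875) = 2 - ((61/98 + 11914) - 29875) = 2 - (1167633/98 - 29875) = 2 - 1*(-1760117/98) = 2 + 1760117/98 = 1760313/98 ≈ 17962.)
-M = -1*1760313/98 = -1760313/98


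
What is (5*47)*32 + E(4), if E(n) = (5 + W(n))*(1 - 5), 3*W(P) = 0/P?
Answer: 7500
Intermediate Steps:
W(P) = 0 (W(P) = (0/P)/3 = (1/3)*0 = 0)
E(n) = -20 (E(n) = (5 + 0)*(1 - 5) = 5*(-4) = -20)
(5*47)*32 + E(4) = (5*47)*32 - 20 = 235*32 - 20 = 7520 - 20 = 7500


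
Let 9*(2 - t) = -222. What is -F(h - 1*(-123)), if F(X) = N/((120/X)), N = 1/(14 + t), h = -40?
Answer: -83/4880 ≈ -0.017008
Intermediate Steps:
t = 80/3 (t = 2 - ⅑*(-222) = 2 + 74/3 = 80/3 ≈ 26.667)
N = 3/122 (N = 1/(14 + 80/3) = 1/(122/3) = 3/122 ≈ 0.024590)
F(X) = X/4880 (F(X) = 3/(122*((120/X))) = 3*(X/120)/122 = X/4880)
-F(h - 1*(-123)) = -(-40 - 1*(-123))/4880 = -(-40 + 123)/4880 = -83/4880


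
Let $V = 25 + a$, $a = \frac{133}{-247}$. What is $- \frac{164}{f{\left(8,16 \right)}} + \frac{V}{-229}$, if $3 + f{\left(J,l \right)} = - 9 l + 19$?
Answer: $\frac{111881}{95264} \approx 1.1744$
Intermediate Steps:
$a = - \frac{7}{13}$ ($a = 133 \left(- \frac{1}{247}\right) = - \frac{7}{13} \approx -0.53846$)
$f{\left(J,l \right)} = 16 - 9 l$ ($f{\left(J,l \right)} = -3 - \left(-19 + 9 l\right) = 16 - 9 l$)
$V = \frac{318}{13}$ ($V = 25 - \frac{7}{13} = \frac{318}{13} \approx 24.462$)
$- \frac{164}{f{\left(8,16 \right)}} + \frac{V}{-229} = - \frac{164}{16 - 144} + \frac{318}{13 \left(-229\right)} = - \frac{164}{16 - 144} + \frac{318}{13} \left(- \frac{1}{229}\right) = - \frac{164}{-128} - \frac{318}{2977} = \left(-164\right) \left(- \frac{1}{128}\right) - \frac{318}{2977} = \frac{41}{32} - \frac{318}{2977} = \frac{111881}{95264}$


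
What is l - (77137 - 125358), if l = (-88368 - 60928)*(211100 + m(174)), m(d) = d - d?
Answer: -31516337379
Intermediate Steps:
m(d) = 0
l = -31516385600 (l = (-88368 - 60928)*(211100 + 0) = -149296*211100 = -31516385600)
l - (77137 - 125358) = -31516385600 - (77137 - 125358) = -31516385600 - 1*(-48221) = -31516385600 + 48221 = -31516337379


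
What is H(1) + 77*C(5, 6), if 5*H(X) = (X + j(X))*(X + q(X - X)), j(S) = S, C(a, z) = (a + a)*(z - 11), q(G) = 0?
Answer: -19248/5 ≈ -3849.6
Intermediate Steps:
C(a, z) = 2*a*(-11 + z) (C(a, z) = (2*a)*(-11 + z) = 2*a*(-11 + z))
H(X) = 2*X**2/5 (H(X) = ((X + X)*(X + 0))/5 = ((2*X)*X)/5 = (2*X**2)/5 = 2*X**2/5)
H(1) + 77*C(5, 6) = (2/5)*1**2 + 77*(2*5*(-11 + 6)) = (2/5)*1 + 77*(2*5*(-5)) = 2/5 + 77*(-50) = 2/5 - 3850 = -19248/5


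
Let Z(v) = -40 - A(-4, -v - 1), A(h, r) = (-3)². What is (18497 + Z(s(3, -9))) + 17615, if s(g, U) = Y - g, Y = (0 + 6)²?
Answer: 36063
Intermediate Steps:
A(h, r) = 9
Y = 36 (Y = 6² = 36)
s(g, U) = 36 - g
Z(v) = -49 (Z(v) = -40 - 1*9 = -40 - 9 = -49)
(18497 + Z(s(3, -9))) + 17615 = (18497 - 49) + 17615 = 18448 + 17615 = 36063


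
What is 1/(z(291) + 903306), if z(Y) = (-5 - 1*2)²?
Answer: 1/903355 ≈ 1.1070e-6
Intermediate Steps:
z(Y) = 49 (z(Y) = (-5 - 2)² = (-7)² = 49)
1/(z(291) + 903306) = 1/(49 + 903306) = 1/903355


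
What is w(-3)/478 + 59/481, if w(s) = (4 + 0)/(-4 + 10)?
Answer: 42784/344877 ≈ 0.12406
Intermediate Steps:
w(s) = ⅔ (w(s) = 4/6 = 4*(⅙) = ⅔)
w(-3)/478 + 59/481 = (⅔)/478 + 59/481 = (⅔)*(1/478) + 59*(1/481) = 1/717 + 59/481 = 42784/344877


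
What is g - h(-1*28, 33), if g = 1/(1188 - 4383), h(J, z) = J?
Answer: 89459/3195 ≈ 28.000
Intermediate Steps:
g = -1/3195 (g = 1/(-3195) = -1/3195 ≈ -0.00031299)
g - h(-1*28, 33) = -1/3195 - (-1)*28 = -1/3195 - 1*(-28) = -1/3195 + 28 = 89459/3195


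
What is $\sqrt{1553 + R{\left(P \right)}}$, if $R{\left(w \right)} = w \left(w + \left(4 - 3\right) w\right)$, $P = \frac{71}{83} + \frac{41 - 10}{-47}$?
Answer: $\frac{\sqrt{23634412345}}{3901} \approx 39.409$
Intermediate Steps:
$P = \frac{764}{3901}$ ($P = 71 \cdot \frac{1}{83} + \left(41 - 10\right) \left(- \frac{1}{47}\right) = \frac{71}{83} + 31 \left(- \frac{1}{47}\right) = \frac{71}{83} - \frac{31}{47} = \frac{764}{3901} \approx 0.19585$)
$R{\left(w \right)} = 2 w^{2}$ ($R{\left(w \right)} = w \left(w + 1 w\right) = w \left(w + w\right) = w 2 w = 2 w^{2}$)
$\sqrt{1553 + R{\left(P \right)}} = \sqrt{1553 + 2 \left(\frac{764}{3901}\right)^{2}} = \sqrt{1553 + 2 \cdot \frac{583696}{15217801}} = \sqrt{1553 + \frac{1167392}{15217801}} = \sqrt{\frac{23634412345}{15217801}} = \frac{\sqrt{23634412345}}{3901}$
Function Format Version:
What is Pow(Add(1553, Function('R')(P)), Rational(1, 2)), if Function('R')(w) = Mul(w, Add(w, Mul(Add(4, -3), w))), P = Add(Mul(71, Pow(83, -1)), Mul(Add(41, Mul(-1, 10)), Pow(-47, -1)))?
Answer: Mul(Rational(1, 3901), Pow(23634412345, Rational(1, 2))) ≈ 39.409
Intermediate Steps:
P = Rational(764, 3901) (P = Add(Mul(71, Rational(1, 83)), Mul(Add(41, -10), Rational(-1, 47))) = Add(Rational(71, 83), Mul(31, Rational(-1, 47))) = Add(Rational(71, 83), Rational(-31, 47)) = Rational(764, 3901) ≈ 0.19585)
Function('R')(w) = Mul(2, Pow(w, 2)) (Function('R')(w) = Mul(w, Add(w, Mul(1, w))) = Mul(w, Add(w, w)) = Mul(w, Mul(2, w)) = Mul(2, Pow(w, 2)))
Pow(Add(1553, Function('R')(P)), Rational(1, 2)) = Pow(Add(1553, Mul(2, Pow(Rational(764, 3901), 2))), Rational(1, 2)) = Pow(Add(1553, Mul(2, Rational(583696, 15217801))), Rational(1, 2)) = Pow(Add(1553, Rational(1167392, 15217801)), Rational(1, 2)) = Pow(Rational(23634412345, 15217801), Rational(1, 2)) = Mul(Rational(1, 3901), Pow(23634412345, Rational(1, 2)))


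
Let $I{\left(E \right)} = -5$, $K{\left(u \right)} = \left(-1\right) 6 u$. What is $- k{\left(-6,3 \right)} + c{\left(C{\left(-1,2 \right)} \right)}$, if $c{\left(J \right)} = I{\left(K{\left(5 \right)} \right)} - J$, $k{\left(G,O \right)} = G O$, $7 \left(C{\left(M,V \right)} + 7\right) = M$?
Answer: $\frac{141}{7} \approx 20.143$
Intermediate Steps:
$K{\left(u \right)} = - 6 u$
$C{\left(M,V \right)} = -7 + \frac{M}{7}$
$c{\left(J \right)} = -5 - J$
$- k{\left(-6,3 \right)} + c{\left(C{\left(-1,2 \right)} \right)} = - \left(-6\right) 3 - \left(-2 - \frac{1}{7}\right) = \left(-1\right) \left(-18\right) - - \frac{15}{7} = 18 - - \frac{15}{7} = 18 + \left(-5 + \frac{50}{7}\right) = 18 + \frac{15}{7} = \frac{141}{7}$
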